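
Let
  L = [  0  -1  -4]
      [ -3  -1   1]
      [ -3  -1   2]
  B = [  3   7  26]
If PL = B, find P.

P = [[-6, -4, 3]]

L is on the right of P, so right-multiply by L⁻¹: P = BL⁻¹.
det L = -3, so L⁻¹ = [[1/3, -2, 5/3], [-1, 4, -4], [0, -1, 1]].
P = BL⁻¹ = [[3, 7, 26]] · [[1/3, -2, 5/3], [-1, 4, -4], [0, -1, 1]] = [[-6, -4, 3]].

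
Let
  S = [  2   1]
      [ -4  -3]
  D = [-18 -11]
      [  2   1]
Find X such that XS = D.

X = [[-5, 2], [1, 0]]

Since S sits to the right of X, X = DS⁻¹.
det S = -2, so S⁻¹ = [[3/2, 1/2], [-2, -1]].
X = DS⁻¹ = [[-18, -11], [2, 1]] · [[3/2, 1/2], [-2, -1]] = [[-5, 2], [1, 0]].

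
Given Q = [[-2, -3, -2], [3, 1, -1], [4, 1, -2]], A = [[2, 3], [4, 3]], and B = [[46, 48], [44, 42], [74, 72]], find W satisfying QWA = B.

W = [[1, 3], [-1, -3], [-4, -2]]

Left-multiply by Q⁻¹ and right-multiply by A⁻¹: W = Q⁻¹BA⁻¹.
Q has determinant -2; Q⁻¹ = [[1/2, 4, -5/2], [-1, -6, 4], [1/2, 5, -7/2]].
det A = -6, so A⁻¹ = [[-1/2, 1/2], [2/3, -1/3]].
Q⁻¹B = [[14, 12], [-14, -12], [-16, -18]].
W = (Q⁻¹B)A⁻¹ = [[1, 3], [-1, -3], [-4, -2]].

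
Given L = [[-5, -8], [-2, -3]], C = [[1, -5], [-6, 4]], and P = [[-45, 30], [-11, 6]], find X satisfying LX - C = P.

X = [[4, -5], [3, 0]]

LX = P + C = [[-44, 25], [-17, 10]].
L is on the left of X, so left-multiply by L⁻¹: X = L⁻¹(P + C).
det L = -1; the adjugate gives L⁻¹ = [[3, -8], [-2, 5]].
X = L⁻¹(P + C) = [[4, -5], [3, 0]].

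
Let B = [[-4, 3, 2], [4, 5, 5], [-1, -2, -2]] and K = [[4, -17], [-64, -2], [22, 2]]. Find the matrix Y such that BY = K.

B is on the left of Y, so left-multiply by B⁻¹: Y = B⁻¹K.
det B = 3; the adjugate gives B⁻¹ = [[0, 2/3, 5/3], [1, 10/3, 28/3], [-1, -11/3, -32/3]].
Y = B⁻¹K = [[0, 2/3, 5/3], [1, 10/3, 28/3], [-1, -11/3, -32/3]] · [[4, -17], [-64, -2], [22, 2]] = [[-6, 2], [-4, -5], [-4, 3]].

Y = [[-6, 2], [-4, -5], [-4, 3]]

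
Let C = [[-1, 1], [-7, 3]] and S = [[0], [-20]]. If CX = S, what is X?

X = [[5], [5]]

Left-multiplying both sides by C⁻¹ gives X = C⁻¹S.
det C = 4, so C⁻¹ = [[3/4, -1/4], [7/4, -1/4]].
X = C⁻¹S = [[3/4, -1/4], [7/4, -1/4]] · [[0], [-20]] = [[5], [5]].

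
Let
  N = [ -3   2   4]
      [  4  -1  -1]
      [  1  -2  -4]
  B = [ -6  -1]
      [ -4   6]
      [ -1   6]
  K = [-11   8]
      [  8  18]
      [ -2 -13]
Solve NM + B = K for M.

NM = K − B = [[-5, 9], [12, 12], [-1, -19]].
Since N multiplies M on the left, M = N⁻¹(K − B).
N has determinant -4; N⁻¹ = [[-1/2, 0, -1/2], [-15/4, -2, -13/4], [7/4, 1, 5/4]].
M = N⁻¹(K − B) = [[3, 5], [-2, 4], [2, 4]].

M = [[3, 5], [-2, 4], [2, 4]]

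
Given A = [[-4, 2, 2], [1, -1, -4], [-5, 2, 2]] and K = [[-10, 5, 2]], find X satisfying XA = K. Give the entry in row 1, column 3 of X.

-1

Right-multiplying both sides by A⁻¹ gives X = KA⁻¹.
A has determinant 6; A⁻¹ = [[1, 0, -1], [3, 1/3, -7/3], [-1/2, -1/3, 1/3]].
X = KA⁻¹ = [[-10, 5, 2]] · [[1, 0, -1], [3, 1/3, -7/3], [-1/2, -1/3, 1/3]] = [[4, 1, -1]].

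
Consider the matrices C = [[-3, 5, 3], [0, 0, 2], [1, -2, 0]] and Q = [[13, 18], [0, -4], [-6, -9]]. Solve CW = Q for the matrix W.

Left-multiplying both sides by C⁻¹ gives W = C⁻¹Q.
det C = -2; the adjugate gives C⁻¹ = [[-2, 3, -5], [-1, 3/2, -3], [0, 1/2, 0]].
W = C⁻¹Q = [[-2, 3, -5], [-1, 3/2, -3], [0, 1/2, 0]] · [[13, 18], [0, -4], [-6, -9]] = [[4, -3], [5, 3], [0, -2]].

W = [[4, -3], [5, 3], [0, -2]]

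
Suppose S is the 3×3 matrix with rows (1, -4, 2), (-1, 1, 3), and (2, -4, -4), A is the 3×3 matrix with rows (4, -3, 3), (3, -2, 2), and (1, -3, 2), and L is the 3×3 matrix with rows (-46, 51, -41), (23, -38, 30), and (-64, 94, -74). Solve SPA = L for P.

P = [[-5, 4, 2], [-2, 5, 4], [3, -4, 2]]

Left-multiply by S⁻¹ and right-multiply by A⁻¹: P = S⁻¹LA⁻¹.
det S = 4; the adjugate gives S⁻¹ = [[2, -6, -7/2], [1/2, -2, -5/4], [1/2, -1, -3/4]].
det A = -1, so A⁻¹ = [[-2, 3, 0], [4, -5, -1], [7, -9, -1]].
S⁻¹L = [[-6, 1, -3], [11, -16, 12], [2, -7, 5]].
P = (S⁻¹L)A⁻¹ = [[-5, 4, 2], [-2, 5, 4], [3, -4, 2]].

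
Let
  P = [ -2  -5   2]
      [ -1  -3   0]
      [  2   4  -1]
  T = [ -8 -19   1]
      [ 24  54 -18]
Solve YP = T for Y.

Right-multiplying both sides by P⁻¹ gives Y = TP⁻¹.
det P = 3; the adjugate gives P⁻¹ = [[1, 1, 2], [-1/3, -2/3, -2/3], [2/3, -2/3, 1/3]].
Y = TP⁻¹ = [[-8, -19, 1], [24, 54, -18]] · [[1, 1, 2], [-1/3, -2/3, -2/3], [2/3, -2/3, 1/3]] = [[-1, 4, -3], [-6, 0, 6]].

Y = [[-1, 4, -3], [-6, 0, 6]]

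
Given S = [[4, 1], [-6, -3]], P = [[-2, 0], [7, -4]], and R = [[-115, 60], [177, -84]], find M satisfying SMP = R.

M = [[0, -4], [5, 1]]

Isolating M: multiply by S⁻¹ from the left and P⁻¹ from the right, so M = S⁻¹RP⁻¹.
S has determinant -6; S⁻¹ = [[1/2, 1/6], [-1, -2/3]].
P has determinant 8; P⁻¹ = [[-1/2, 0], [-7/8, -1/4]].
S⁻¹R = [[-28, 16], [-3, -4]].
M = (S⁻¹R)P⁻¹ = [[0, -4], [5, 1]].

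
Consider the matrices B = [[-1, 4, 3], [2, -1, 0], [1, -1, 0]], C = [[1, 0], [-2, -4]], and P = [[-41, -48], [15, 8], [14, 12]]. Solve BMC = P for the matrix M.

M = [[3, 1], [-5, 4], [2, -1]]

Isolating M: multiply by B⁻¹ from the left and C⁻¹ from the right, so M = B⁻¹PC⁻¹.
det B = -3, so B⁻¹ = [[0, 1, -1], [0, 1, -2], [1/3, -1, 7/3]].
det C = -4, so C⁻¹ = [[1, 0], [-1/2, -1/4]].
B⁻¹P = [[1, -4], [-13, -16], [4, 4]].
M = (B⁻¹P)C⁻¹ = [[3, 1], [-5, 4], [2, -1]].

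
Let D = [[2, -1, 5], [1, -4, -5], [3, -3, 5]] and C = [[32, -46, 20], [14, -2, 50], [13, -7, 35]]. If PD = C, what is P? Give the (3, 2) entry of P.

-2

Right-multiplying both sides by D⁻¹ gives P = CD⁻¹.
det D = -5, so D⁻¹ = [[7, 2, -5], [4, 1, -3], [-9/5, -3/5, 7/5]].
P = CD⁻¹ = [[32, -46, 20], [14, -2, 50], [13, -7, 35]] · [[7, 2, -5], [4, 1, -3], [-9/5, -3/5, 7/5]] = [[4, 6, 6], [0, -4, 6], [0, -2, 5]].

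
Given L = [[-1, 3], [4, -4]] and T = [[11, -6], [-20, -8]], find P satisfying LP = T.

P = [[-2, -6], [3, -4]]

L is on the left of P, so left-multiply by L⁻¹: P = L⁻¹T.
det L = -8; the adjugate gives L⁻¹ = [[1/2, 3/8], [1/2, 1/8]].
P = L⁻¹T = [[1/2, 3/8], [1/2, 1/8]] · [[11, -6], [-20, -8]] = [[-2, -6], [3, -4]].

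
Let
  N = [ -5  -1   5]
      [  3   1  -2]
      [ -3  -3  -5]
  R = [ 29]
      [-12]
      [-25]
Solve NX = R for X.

X = [[-1], [1], [5]]

Since N multiplies X on the left, X = N⁻¹R.
det N = 4; the adjugate gives N⁻¹ = [[-11/4, -5, -3/4], [21/4, 10, 5/4], [-3/2, -3, -1/2]].
X = N⁻¹R = [[-11/4, -5, -3/4], [21/4, 10, 5/4], [-3/2, -3, -1/2]] · [[29], [-12], [-25]] = [[-1], [1], [5]].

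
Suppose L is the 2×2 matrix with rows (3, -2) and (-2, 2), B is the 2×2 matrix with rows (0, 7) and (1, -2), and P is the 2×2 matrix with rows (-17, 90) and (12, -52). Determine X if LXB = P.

X = [[4, -5], [2, 1]]

Left-multiply by L⁻¹ and right-multiply by B⁻¹: X = L⁻¹PB⁻¹.
L has determinant 2; L⁻¹ = [[1, 1], [1, 3/2]].
det B = -7, so B⁻¹ = [[2/7, 1], [1/7, 0]].
L⁻¹P = [[-5, 38], [1, 12]].
X = (L⁻¹P)B⁻¹ = [[4, -5], [2, 1]].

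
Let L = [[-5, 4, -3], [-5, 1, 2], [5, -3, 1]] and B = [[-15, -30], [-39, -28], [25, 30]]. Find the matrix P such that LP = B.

Since L multiplies P on the left, P = L⁻¹B.
L has determinant -5; L⁻¹ = [[-7/5, -1, -11/5], [-3, -2, -5], [-2, -1, -3]].
P = L⁻¹B = [[-7/5, -1, -11/5], [-3, -2, -5], [-2, -1, -3]] · [[-15, -30], [-39, -28], [25, 30]] = [[5, 4], [-2, -4], [-6, -2]].

P = [[5, 4], [-2, -4], [-6, -2]]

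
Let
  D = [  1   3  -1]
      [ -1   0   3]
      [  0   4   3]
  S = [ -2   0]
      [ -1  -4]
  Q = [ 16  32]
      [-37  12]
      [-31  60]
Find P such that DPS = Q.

Left-multiply by D⁻¹ and right-multiply by S⁻¹: P = D⁻¹QS⁻¹.
D has determinant 1; D⁻¹ = [[-12, -13, 9], [3, 3, -2], [-4, -4, 3]].
det S = 8; the adjugate gives S⁻¹ = [[-1/2, 0], [1/8, -1/4]].
D⁻¹Q = [[10, 0], [-1, 12], [-9, 4]].
P = (D⁻¹Q)S⁻¹ = [[-5, 0], [2, -3], [5, -1]].

P = [[-5, 0], [2, -3], [5, -1]]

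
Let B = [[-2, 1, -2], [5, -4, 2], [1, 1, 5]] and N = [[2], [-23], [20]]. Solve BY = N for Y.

Since B multiplies Y on the left, Y = B⁻¹N.
B has determinant 3; B⁻¹ = [[-22/3, -7/3, -2], [-23/3, -8/3, -2], [3, 1, 1]].
Y = B⁻¹N = [[-22/3, -7/3, -2], [-23/3, -8/3, -2], [3, 1, 1]] · [[2], [-23], [20]] = [[-1], [6], [3]].

Y = [[-1], [6], [3]]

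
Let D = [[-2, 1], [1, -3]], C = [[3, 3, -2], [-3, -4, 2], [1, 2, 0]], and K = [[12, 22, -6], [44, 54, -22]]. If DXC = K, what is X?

X = [[0, 4, -4], [-4, 1, -5]]

Isolating X: multiply by D⁻¹ from the left and C⁻¹ from the right, so X = D⁻¹KC⁻¹.
D has determinant 5; D⁻¹ = [[-3/5, -1/5], [-1/5, -2/5]].
det C = -2; the adjugate gives C⁻¹ = [[2, 2, 1], [-1, -1, 0], [1, 3/2, 3/2]].
D⁻¹K = [[-16, -24, 8], [-20, -26, 10]].
X = (D⁻¹K)C⁻¹ = [[0, 4, -4], [-4, 1, -5]].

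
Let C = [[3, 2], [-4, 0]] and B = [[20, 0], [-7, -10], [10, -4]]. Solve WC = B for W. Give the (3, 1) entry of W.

C is on the right of W, so right-multiply by C⁻¹: W = BC⁻¹.
C has determinant 8; C⁻¹ = [[0, -1/4], [1/2, 3/8]].
W = BC⁻¹ = [[20, 0], [-7, -10], [10, -4]] · [[0, -1/4], [1/2, 3/8]] = [[0, -5], [-5, -2], [-2, -4]].

-2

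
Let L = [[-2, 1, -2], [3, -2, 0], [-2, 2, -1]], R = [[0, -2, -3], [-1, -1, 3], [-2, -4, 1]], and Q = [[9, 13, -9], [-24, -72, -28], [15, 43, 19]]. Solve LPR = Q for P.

Isolating P: multiply by L⁻¹ from the left and R⁻¹ from the right, so P = L⁻¹QR⁻¹.
L has determinant -5; L⁻¹ = [[-2/5, 3/5, 4/5], [-3/5, 2/5, 6/5], [-2/5, -2/5, -1/5]].
det R = 4; the adjugate gives R⁻¹ = [[11/4, 7/2, -9/4], [-5/4, -3/2, 3/4], [1/2, 1, -1/2]].
L⁻¹Q = [[-6, -14, 2], [3, 15, 17], [3, 15, 11]].
P = (L⁻¹Q)R⁻¹ = [[2, 2, 2], [-2, 5, -4], [-5, -1, -1]].

P = [[2, 2, 2], [-2, 5, -4], [-5, -1, -1]]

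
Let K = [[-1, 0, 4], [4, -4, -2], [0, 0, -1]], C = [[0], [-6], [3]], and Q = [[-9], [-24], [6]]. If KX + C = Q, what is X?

X = [[-3], [3], [-3]]

KX = Q − C = [[-9], [-18], [3]].
Since K multiplies X on the left, X = K⁻¹(Q − C).
K has determinant -4; K⁻¹ = [[-1, 0, -4], [-1, -1/4, -7/2], [0, 0, -1]].
X = K⁻¹(Q − C) = [[-3], [3], [-3]].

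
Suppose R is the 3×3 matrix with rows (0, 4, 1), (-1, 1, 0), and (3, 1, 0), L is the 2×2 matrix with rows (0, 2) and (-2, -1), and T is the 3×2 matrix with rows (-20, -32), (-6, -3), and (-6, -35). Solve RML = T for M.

M = [[-4, 0], [-4, 3], [5, -2]]

Left-multiply by R⁻¹ and right-multiply by L⁻¹: M = R⁻¹TL⁻¹.
det R = -4, so R⁻¹ = [[0, -1/4, 1/4], [0, 3/4, 1/4], [1, -3, -1]].
det L = 4; the adjugate gives L⁻¹ = [[-1/4, -1/2], [1/2, 0]].
R⁻¹T = [[0, -8], [-6, -11], [4, 12]].
M = (R⁻¹T)L⁻¹ = [[-4, 0], [-4, 3], [5, -2]].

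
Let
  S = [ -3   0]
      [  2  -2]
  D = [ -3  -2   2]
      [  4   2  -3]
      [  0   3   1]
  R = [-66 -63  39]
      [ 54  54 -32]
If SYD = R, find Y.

Y = [[-2, 4, 3], [-5, -5, -2]]

Left-multiply by S⁻¹ and right-multiply by D⁻¹: Y = S⁻¹RD⁻¹.
det S = 6; the adjugate gives S⁻¹ = [[-1/3, 0], [-1/3, -1/2]].
det D = -1; the adjugate gives D⁻¹ = [[-11, -8, -2], [4, 3, 1], [-12, -9, -2]].
S⁻¹R = [[22, 21, -13], [-5, -6, 3]].
Y = (S⁻¹R)D⁻¹ = [[-2, 4, 3], [-5, -5, -2]].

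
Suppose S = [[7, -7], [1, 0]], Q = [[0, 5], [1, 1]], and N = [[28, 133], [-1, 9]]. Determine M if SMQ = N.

Left-multiply by S⁻¹ and right-multiply by Q⁻¹: M = S⁻¹NQ⁻¹.
det S = 7, so S⁻¹ = [[0, 1], [-1/7, 1]].
det Q = -5, so Q⁻¹ = [[-1/5, 1], [1/5, 0]].
S⁻¹N = [[-1, 9], [-5, -10]].
M = (S⁻¹N)Q⁻¹ = [[2, -1], [-1, -5]].

M = [[2, -1], [-1, -5]]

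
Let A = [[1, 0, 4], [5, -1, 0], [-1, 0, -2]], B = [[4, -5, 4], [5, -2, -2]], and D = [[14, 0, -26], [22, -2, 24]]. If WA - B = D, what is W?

WA = D + B = [[18, -5, -22], [27, -4, 22]].
Since A sits to the right of W, W = (D + B)A⁻¹.
det A = -2, so A⁻¹ = [[-1, 0, -2], [-5, -1, -10], [1/2, 0, 1/2]].
W = (D + B)A⁻¹ = [[-4, 5, 3], [4, 4, -3]].

W = [[-4, 5, 3], [4, 4, -3]]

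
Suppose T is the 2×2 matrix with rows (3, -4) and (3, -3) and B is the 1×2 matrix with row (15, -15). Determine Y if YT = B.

Y = [[0, 5]]

Since T sits to the right of Y, Y = BT⁻¹.
det T = 3; the adjugate gives T⁻¹ = [[-1, 4/3], [-1, 1]].
Y = BT⁻¹ = [[15, -15]] · [[-1, 4/3], [-1, 1]] = [[0, 5]].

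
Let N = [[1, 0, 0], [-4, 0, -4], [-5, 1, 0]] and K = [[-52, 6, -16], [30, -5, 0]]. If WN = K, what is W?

W = [[-6, 4, 6], [5, 0, -5]]

Since N sits to the right of W, W = KN⁻¹.
N has determinant 4; N⁻¹ = [[1, 0, 0], [5, 0, 1], [-1, -1/4, 0]].
W = KN⁻¹ = [[-52, 6, -16], [30, -5, 0]] · [[1, 0, 0], [5, 0, 1], [-1, -1/4, 0]] = [[-6, 4, 6], [5, 0, -5]].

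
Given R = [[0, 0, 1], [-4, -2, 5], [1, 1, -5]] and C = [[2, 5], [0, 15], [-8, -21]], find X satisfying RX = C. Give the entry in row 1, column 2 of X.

1

Left-multiplying both sides by R⁻¹ gives X = R⁻¹C.
det R = -2, so R⁻¹ = [[-5/2, -1/2, -1], [15/2, 1/2, 2], [1, 0, 0]].
X = R⁻¹C = [[-5/2, -1/2, -1], [15/2, 1/2, 2], [1, 0, 0]] · [[2, 5], [0, 15], [-8, -21]] = [[3, 1], [-1, 3], [2, 5]].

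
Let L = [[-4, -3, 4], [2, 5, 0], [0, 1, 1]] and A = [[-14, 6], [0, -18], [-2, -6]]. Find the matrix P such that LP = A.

Left-multiplying both sides by L⁻¹ gives P = L⁻¹A.
L has determinant -6; L⁻¹ = [[-5/6, -7/6, 10/3], [1/3, 2/3, -4/3], [-1/3, -2/3, 7/3]].
P = L⁻¹A = [[-5/6, -7/6, 10/3], [1/3, 2/3, -4/3], [-1/3, -2/3, 7/3]] · [[-14, 6], [0, -18], [-2, -6]] = [[5, -4], [-2, -2], [0, -4]].

P = [[5, -4], [-2, -2], [0, -4]]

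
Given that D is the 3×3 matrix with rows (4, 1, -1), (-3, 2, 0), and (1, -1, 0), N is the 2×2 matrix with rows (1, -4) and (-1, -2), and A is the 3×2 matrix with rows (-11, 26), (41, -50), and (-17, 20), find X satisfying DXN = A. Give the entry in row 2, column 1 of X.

5

X = D⁻¹AN⁻¹ (apply D⁻¹ on the left and N⁻¹ on the right).
D has determinant -1; D⁻¹ = [[0, -1, -2], [0, -1, -3], [-1, -5, -11]].
det N = -6, so N⁻¹ = [[1/3, -2/3], [-1/6, -1/6]].
D⁻¹A = [[-7, 10], [10, -10], [-7, 4]].
X = (D⁻¹A)N⁻¹ = [[-4, 3], [5, -5], [-3, 4]].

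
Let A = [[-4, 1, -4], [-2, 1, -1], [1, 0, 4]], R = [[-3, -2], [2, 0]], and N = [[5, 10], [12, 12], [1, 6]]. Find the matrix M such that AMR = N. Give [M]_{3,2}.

-2

M = A⁻¹NR⁻¹ (apply A⁻¹ on the left and R⁻¹ on the right).
det A = -5; the adjugate gives A⁻¹ = [[-4/5, 4/5, -3/5], [-7/5, 12/5, -4/5], [1/5, -1/5, 2/5]].
det R = 4; the adjugate gives R⁻¹ = [[0, 1/2], [-1/2, -3/4]].
A⁻¹N = [[5, -2], [21, 10], [-1, 2]].
M = (A⁻¹N)R⁻¹ = [[1, 4], [-5, 3], [-1, -2]].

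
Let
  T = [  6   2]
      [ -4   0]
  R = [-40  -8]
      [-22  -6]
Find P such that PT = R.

Right-multiplying both sides by T⁻¹ gives P = RT⁻¹.
det T = 8, so T⁻¹ = [[0, -1/4], [1/2, 3/4]].
P = RT⁻¹ = [[-40, -8], [-22, -6]] · [[0, -1/4], [1/2, 3/4]] = [[-4, 4], [-3, 1]].

P = [[-4, 4], [-3, 1]]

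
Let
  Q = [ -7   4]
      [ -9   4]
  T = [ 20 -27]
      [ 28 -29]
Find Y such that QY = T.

Y = [[-4, 1], [-2, -5]]

Since Q multiplies Y on the left, Y = Q⁻¹T.
Q has determinant 8; Q⁻¹ = [[1/2, -1/2], [9/8, -7/8]].
Y = Q⁻¹T = [[1/2, -1/2], [9/8, -7/8]] · [[20, -27], [28, -29]] = [[-4, 1], [-2, -5]].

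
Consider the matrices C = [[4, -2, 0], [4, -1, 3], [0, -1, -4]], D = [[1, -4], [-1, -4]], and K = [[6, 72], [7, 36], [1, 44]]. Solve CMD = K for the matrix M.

M = [[1, -4], [5, -2], [0, 2]]

Left-multiply by C⁻¹ and right-multiply by D⁻¹: M = C⁻¹KD⁻¹.
det C = -4; the adjugate gives C⁻¹ = [[-7/4, 2, 3/2], [-4, 4, 3], [1, -1, -1]].
D has determinant -8; D⁻¹ = [[1/2, -1/2], [-1/8, -1/8]].
C⁻¹K = [[5, 12], [7, -12], [-2, -8]].
M = (C⁻¹K)D⁻¹ = [[1, -4], [5, -2], [0, 2]].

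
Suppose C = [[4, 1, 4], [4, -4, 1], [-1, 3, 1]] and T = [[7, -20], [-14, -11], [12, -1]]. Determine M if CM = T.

Left-multiplying both sides by C⁻¹ gives M = C⁻¹T.
det C = -1; the adjugate gives C⁻¹ = [[7, -11, -17], [5, -8, -12], [-8, 13, 20]].
M = C⁻¹T = [[7, -11, -17], [5, -8, -12], [-8, 13, 20]] · [[7, -20], [-14, -11], [12, -1]] = [[-1, -2], [3, 0], [2, -3]].

M = [[-1, -2], [3, 0], [2, -3]]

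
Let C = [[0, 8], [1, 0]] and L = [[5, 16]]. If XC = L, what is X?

C is on the right of X, so right-multiply by C⁻¹: X = LC⁻¹.
det C = -8; the adjugate gives C⁻¹ = [[0, 1], [1/8, 0]].
X = LC⁻¹ = [[5, 16]] · [[0, 1], [1/8, 0]] = [[2, 5]].

X = [[2, 5]]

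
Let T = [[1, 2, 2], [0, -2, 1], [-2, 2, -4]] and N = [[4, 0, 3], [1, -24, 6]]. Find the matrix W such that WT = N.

T is on the right of W, so right-multiply by T⁻¹: W = NT⁻¹.
det T = -6, so T⁻¹ = [[-1, -2, -1], [1/3, 0, 1/6], [2/3, 1, 1/3]].
W = NT⁻¹ = [[4, 0, 3], [1, -24, 6]] · [[-1, -2, -1], [1/3, 0, 1/6], [2/3, 1, 1/3]] = [[-2, -5, -3], [-5, 4, -3]].

W = [[-2, -5, -3], [-5, 4, -3]]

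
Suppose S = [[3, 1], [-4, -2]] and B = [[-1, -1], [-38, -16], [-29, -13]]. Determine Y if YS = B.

Right-multiplying both sides by S⁻¹ gives Y = BS⁻¹.
S has determinant -2; S⁻¹ = [[1, 1/2], [-2, -3/2]].
Y = BS⁻¹ = [[-1, -1], [-38, -16], [-29, -13]] · [[1, 1/2], [-2, -3/2]] = [[1, 1], [-6, 5], [-3, 5]].

Y = [[1, 1], [-6, 5], [-3, 5]]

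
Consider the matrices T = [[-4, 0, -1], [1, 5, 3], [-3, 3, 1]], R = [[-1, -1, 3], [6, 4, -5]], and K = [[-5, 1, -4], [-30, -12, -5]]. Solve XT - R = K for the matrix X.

X = [[-3, -3, 5], [2, -4, 4]]

XT = K + R = [[-6, 0, -1], [-24, -8, -10]].
T is on the right of X, so right-multiply by T⁻¹: X = (K + R)T⁻¹.
T has determinant -2; T⁻¹ = [[2, 3/2, -5/2], [5, 7/2, -11/2], [-9, -6, 10]].
X = (K + R)T⁻¹ = [[-3, -3, 5], [2, -4, 4]].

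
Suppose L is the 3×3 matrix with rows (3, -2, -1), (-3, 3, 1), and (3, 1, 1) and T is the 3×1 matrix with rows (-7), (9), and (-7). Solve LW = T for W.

Left-multiplying both sides by L⁻¹ gives W = L⁻¹T.
det L = 6; the adjugate gives L⁻¹ = [[1/3, 1/6, 1/6], [1, 1, 0], [-2, -3/2, 1/2]].
W = L⁻¹T = [[1/3, 1/6, 1/6], [1, 1, 0], [-2, -3/2, 1/2]] · [[-7], [9], [-7]] = [[-2], [2], [-3]].

W = [[-2], [2], [-3]]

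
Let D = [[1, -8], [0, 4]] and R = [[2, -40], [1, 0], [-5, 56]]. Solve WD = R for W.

W = [[2, -6], [1, 2], [-5, 4]]

Right-multiplying both sides by D⁻¹ gives W = RD⁻¹.
det D = 4, so D⁻¹ = [[1, 2], [0, 1/4]].
W = RD⁻¹ = [[2, -40], [1, 0], [-5, 56]] · [[1, 2], [0, 1/4]] = [[2, -6], [1, 2], [-5, 4]].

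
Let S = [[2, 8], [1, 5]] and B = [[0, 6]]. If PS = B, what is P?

P = [[-3, 6]]

Right-multiplying both sides by S⁻¹ gives P = BS⁻¹.
S has determinant 2; S⁻¹ = [[5/2, -4], [-1/2, 1]].
P = BS⁻¹ = [[0, 6]] · [[5/2, -4], [-1/2, 1]] = [[-3, 6]].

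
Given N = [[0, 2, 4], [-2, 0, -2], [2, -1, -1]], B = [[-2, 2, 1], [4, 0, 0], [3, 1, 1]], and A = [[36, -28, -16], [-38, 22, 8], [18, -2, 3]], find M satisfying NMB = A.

M = [[-4, 0, 3], [0, 5, -2], [-3, -1, 0]]

Left-multiply by N⁻¹ and right-multiply by B⁻¹: M = N⁻¹AB⁻¹.
N has determinant -4; N⁻¹ = [[1/2, 1/2, 1], [3/2, 2, 2], [-1/2, -1, -1]].
det B = -4; the adjugate gives B⁻¹ = [[0, 1/4, 0], [1, 5/4, -1], [-1, -2, 2]].
N⁻¹A = [[17, -5, -1], [14, -2, -2], [2, -6, -3]].
M = (N⁻¹A)B⁻¹ = [[-4, 0, 3], [0, 5, -2], [-3, -1, 0]].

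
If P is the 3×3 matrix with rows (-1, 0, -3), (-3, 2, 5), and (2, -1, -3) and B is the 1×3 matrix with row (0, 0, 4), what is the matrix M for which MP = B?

M = [[-1, -1, -2]]

P is on the right of M, so right-multiply by P⁻¹: M = BP⁻¹.
det P = 4; the adjugate gives P⁻¹ = [[-1/4, 3/4, 3/2], [1/4, 9/4, 7/2], [-1/4, -1/4, -1/2]].
M = BP⁻¹ = [[0, 0, 4]] · [[-1/4, 3/4, 3/2], [1/4, 9/4, 7/2], [-1/4, -1/4, -1/2]] = [[-1, -1, -2]].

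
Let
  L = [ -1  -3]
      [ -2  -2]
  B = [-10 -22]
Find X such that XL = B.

Since L sits to the right of X, X = BL⁻¹.
det L = -4; the adjugate gives L⁻¹ = [[1/2, -3/4], [-1/2, 1/4]].
X = BL⁻¹ = [[-10, -22]] · [[1/2, -3/4], [-1/2, 1/4]] = [[6, 2]].

X = [[6, 2]]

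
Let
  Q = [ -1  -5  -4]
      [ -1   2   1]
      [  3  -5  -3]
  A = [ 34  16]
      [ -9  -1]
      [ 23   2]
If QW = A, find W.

W = [[-2, -3], [-4, -1], [-3, -2]]

Left-multiplying both sides by Q⁻¹ gives W = Q⁻¹A.
det Q = 5, so Q⁻¹ = [[-1/5, 1, 3/5], [0, 3, 1], [-1/5, -4, -7/5]].
W = Q⁻¹A = [[-1/5, 1, 3/5], [0, 3, 1], [-1/5, -4, -7/5]] · [[34, 16], [-9, -1], [23, 2]] = [[-2, -3], [-4, -1], [-3, -2]].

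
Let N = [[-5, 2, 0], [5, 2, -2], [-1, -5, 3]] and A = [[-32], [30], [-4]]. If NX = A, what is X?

X = [[6], [-1], [-1]]

N is on the left of X, so left-multiply by N⁻¹: X = N⁻¹A.
det N = -6; the adjugate gives N⁻¹ = [[2/3, 1, 2/3], [13/6, 5/2, 5/3], [23/6, 9/2, 10/3]].
X = N⁻¹A = [[2/3, 1, 2/3], [13/6, 5/2, 5/3], [23/6, 9/2, 10/3]] · [[-32], [30], [-4]] = [[6], [-1], [-1]].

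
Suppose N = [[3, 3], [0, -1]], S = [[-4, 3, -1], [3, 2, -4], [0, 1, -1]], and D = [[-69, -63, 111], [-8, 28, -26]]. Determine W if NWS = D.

W = [[4, -5, 5], [-5, -4, -5]]

W = N⁻¹DS⁻¹ (apply N⁻¹ on the left and S⁻¹ on the right).
det N = -3; the adjugate gives N⁻¹ = [[1/3, 1], [0, -1]].
S has determinant -2; S⁻¹ = [[-1, -1, 5], [-3/2, -2, 19/2], [-3/2, -2, 17/2]].
N⁻¹D = [[-31, 7, 11], [8, -28, 26]].
W = (N⁻¹D)S⁻¹ = [[4, -5, 5], [-5, -4, -5]].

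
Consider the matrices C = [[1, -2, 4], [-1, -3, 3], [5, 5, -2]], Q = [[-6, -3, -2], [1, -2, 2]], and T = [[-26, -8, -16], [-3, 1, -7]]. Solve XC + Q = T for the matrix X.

XC = T − Q = [[-20, -5, -14], [-4, 3, -9]].
Right-multiplying both sides by C⁻¹ gives X = (T − Q)C⁻¹.
det C = 5, so C⁻¹ = [[-9/5, 16/5, 6/5], [13/5, -22/5, -7/5], [2, -3, -1]].
X = (T − Q)C⁻¹ = [[-5, 0, -3], [-3, 1, 0]].

X = [[-5, 0, -3], [-3, 1, 0]]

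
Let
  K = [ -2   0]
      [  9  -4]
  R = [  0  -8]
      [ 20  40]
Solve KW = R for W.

W = [[0, 4], [-5, -1]]

Left-multiplying both sides by K⁻¹ gives W = K⁻¹R.
det K = 8; the adjugate gives K⁻¹ = [[-1/2, 0], [-9/8, -1/4]].
W = K⁻¹R = [[-1/2, 0], [-9/8, -1/4]] · [[0, -8], [20, 40]] = [[0, 4], [-5, -1]].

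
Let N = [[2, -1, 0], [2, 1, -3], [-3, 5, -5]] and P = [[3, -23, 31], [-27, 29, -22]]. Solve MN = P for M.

M = [[-4, -2, -5], [-5, -1, 5]]

N is on the right of M, so right-multiply by N⁻¹: M = PN⁻¹.
det N = 1; the adjugate gives N⁻¹ = [[10, -5, 3], [19, -10, 6], [13, -7, 4]].
M = PN⁻¹ = [[3, -23, 31], [-27, 29, -22]] · [[10, -5, 3], [19, -10, 6], [13, -7, 4]] = [[-4, -2, -5], [-5, -1, 5]].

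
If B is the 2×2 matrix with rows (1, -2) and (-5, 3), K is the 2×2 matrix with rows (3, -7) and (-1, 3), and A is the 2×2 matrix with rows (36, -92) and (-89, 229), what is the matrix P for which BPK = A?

Isolating P: multiply by B⁻¹ from the left and K⁻¹ from the right, so P = B⁻¹AK⁻¹.
det B = -7; the adjugate gives B⁻¹ = [[-3/7, -2/7], [-5/7, -1/7]].
det K = 2; the adjugate gives K⁻¹ = [[3/2, 7/2], [1/2, 3/2]].
B⁻¹A = [[10, -26], [-13, 33]].
P = (B⁻¹A)K⁻¹ = [[2, -4], [-3, 4]].

P = [[2, -4], [-3, 4]]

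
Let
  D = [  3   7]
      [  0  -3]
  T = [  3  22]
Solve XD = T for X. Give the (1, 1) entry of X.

1

Right-multiplying both sides by D⁻¹ gives X = TD⁻¹.
det D = -9, so D⁻¹ = [[1/3, 7/9], [0, -1/3]].
X = TD⁻¹ = [[3, 22]] · [[1/3, 7/9], [0, -1/3]] = [[1, -5]].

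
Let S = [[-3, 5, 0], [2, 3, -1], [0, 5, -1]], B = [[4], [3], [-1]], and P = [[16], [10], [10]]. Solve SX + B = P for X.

X = [[1], [3], [4]]

SX = P − B = [[12], [7], [11]].
Since S multiplies X on the left, X = S⁻¹(P − B).
det S = 4; the adjugate gives S⁻¹ = [[1/2, 5/4, -5/4], [1/2, 3/4, -3/4], [5/2, 15/4, -19/4]].
X = S⁻¹(P − B) = [[1], [3], [4]].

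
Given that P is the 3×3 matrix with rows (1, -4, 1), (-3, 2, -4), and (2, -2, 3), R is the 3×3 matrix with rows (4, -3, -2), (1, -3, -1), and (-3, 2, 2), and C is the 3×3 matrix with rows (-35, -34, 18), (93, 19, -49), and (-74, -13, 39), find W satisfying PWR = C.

Left-multiply by P⁻¹ and right-multiply by R⁻¹: W = P⁻¹CR⁻¹.
det P = -4, so P⁻¹ = [[1/2, -5/2, -7/2], [-1/4, -1/4, -1/4], [-1/2, 3/2, 5/2]].
det R = -5, so R⁻¹ = [[4/5, -2/5, 3/5], [-1/5, -2/5, -2/5], [7/5, -1/5, 9/5]].
P⁻¹C = [[9, -19, -5], [4, 7, -2], [-28, 13, 15]].
W = (P⁻¹C)R⁻¹ = [[4, 5, 4], [-1, -4, -4], [-4, 3, 5]].

W = [[4, 5, 4], [-1, -4, -4], [-4, 3, 5]]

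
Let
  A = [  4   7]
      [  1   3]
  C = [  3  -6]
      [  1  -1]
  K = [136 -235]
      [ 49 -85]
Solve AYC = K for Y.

Y = [[3, 4], [3, 3]]

Left-multiply by A⁻¹ and right-multiply by C⁻¹: Y = A⁻¹KC⁻¹.
det A = 5; the adjugate gives A⁻¹ = [[3/5, -7/5], [-1/5, 4/5]].
C has determinant 3; C⁻¹ = [[-1/3, 2], [-1/3, 1]].
A⁻¹K = [[13, -22], [12, -21]].
Y = (A⁻¹K)C⁻¹ = [[3, 4], [3, 3]].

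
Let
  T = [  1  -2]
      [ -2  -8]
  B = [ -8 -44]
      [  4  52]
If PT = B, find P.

P = [[2, 5], [-6, -5]]

Since T sits to the right of P, P = BT⁻¹.
T has determinant -12; T⁻¹ = [[2/3, -1/6], [-1/6, -1/12]].
P = BT⁻¹ = [[-8, -44], [4, 52]] · [[2/3, -1/6], [-1/6, -1/12]] = [[2, 5], [-6, -5]].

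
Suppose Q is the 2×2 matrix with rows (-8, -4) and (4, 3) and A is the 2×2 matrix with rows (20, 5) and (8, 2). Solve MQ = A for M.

Right-multiplying both sides by Q⁻¹ gives M = AQ⁻¹.
det Q = -8, so Q⁻¹ = [[-3/8, -1/2], [1/2, 1]].
M = AQ⁻¹ = [[20, 5], [8, 2]] · [[-3/8, -1/2], [1/2, 1]] = [[-5, -5], [-2, -2]].

M = [[-5, -5], [-2, -2]]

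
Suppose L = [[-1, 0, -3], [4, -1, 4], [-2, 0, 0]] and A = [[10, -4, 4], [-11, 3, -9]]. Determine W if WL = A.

W = [[4, 4, 1], [-1, -3, 0]]

Since L sits to the right of W, W = AL⁻¹.
det L = 6; the adjugate gives L⁻¹ = [[0, 0, -1/2], [-4/3, -1, -4/3], [-1/3, 0, 1/6]].
W = AL⁻¹ = [[10, -4, 4], [-11, 3, -9]] · [[0, 0, -1/2], [-4/3, -1, -4/3], [-1/3, 0, 1/6]] = [[4, 4, 1], [-1, -3, 0]].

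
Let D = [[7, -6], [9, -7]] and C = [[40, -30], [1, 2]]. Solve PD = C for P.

P = [[-2, 6], [-5, 4]]

Right-multiplying both sides by D⁻¹ gives P = CD⁻¹.
det D = 5; the adjugate gives D⁻¹ = [[-7/5, 6/5], [-9/5, 7/5]].
P = CD⁻¹ = [[40, -30], [1, 2]] · [[-7/5, 6/5], [-9/5, 7/5]] = [[-2, 6], [-5, 4]].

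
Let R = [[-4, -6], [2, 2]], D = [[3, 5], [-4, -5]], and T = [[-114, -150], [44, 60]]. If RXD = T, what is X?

X = [[3, 0], [-1, -4]]

Isolating X: multiply by R⁻¹ from the left and D⁻¹ from the right, so X = R⁻¹TD⁻¹.
R has determinant 4; R⁻¹ = [[1/2, 3/2], [-1/2, -1]].
det D = 5; the adjugate gives D⁻¹ = [[-1, -1], [4/5, 3/5]].
R⁻¹T = [[9, 15], [13, 15]].
X = (R⁻¹T)D⁻¹ = [[3, 0], [-1, -4]].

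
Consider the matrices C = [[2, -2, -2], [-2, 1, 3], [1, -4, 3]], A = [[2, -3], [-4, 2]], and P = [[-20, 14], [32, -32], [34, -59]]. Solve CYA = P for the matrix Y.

Left-multiply by C⁻¹ and right-multiply by A⁻¹: Y = C⁻¹PA⁻¹.
C has determinant -2; C⁻¹ = [[-15/2, -7, 2], [-9/2, -4, 1], [-7/2, -3, 1]].
det A = -8, so A⁻¹ = [[-1/4, -3/8], [-1/2, -1/4]].
C⁻¹P = [[-6, 1], [-4, 6], [8, -12]].
Y = (C⁻¹P)A⁻¹ = [[1, 2], [-2, 0], [4, 0]].

Y = [[1, 2], [-2, 0], [4, 0]]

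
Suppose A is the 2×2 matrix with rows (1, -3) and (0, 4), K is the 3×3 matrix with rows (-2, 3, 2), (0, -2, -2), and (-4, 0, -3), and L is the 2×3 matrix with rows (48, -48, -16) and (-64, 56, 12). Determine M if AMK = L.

M = [[-2, 0, 1], [2, -4, 3]]

M = A⁻¹LK⁻¹ (apply A⁻¹ on the left and K⁻¹ on the right).
A has determinant 4; A⁻¹ = [[1, 3/4], [0, 1/4]].
det K = -4; the adjugate gives K⁻¹ = [[-3/2, -9/4, 1/2], [-2, -7/2, 1], [2, 3, -1]].
A⁻¹L = [[0, -6, -7], [-16, 14, 3]].
M = (A⁻¹L)K⁻¹ = [[-2, 0, 1], [2, -4, 3]].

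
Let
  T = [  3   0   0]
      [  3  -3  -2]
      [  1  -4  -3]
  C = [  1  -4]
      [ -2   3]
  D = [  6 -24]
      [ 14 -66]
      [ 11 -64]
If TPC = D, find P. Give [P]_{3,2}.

-4

Isolating P: multiply by T⁻¹ from the left and C⁻¹ from the right, so P = T⁻¹DC⁻¹.
det T = 3; the adjugate gives T⁻¹ = [[1/3, 0, 0], [7/3, -3, 2], [-3, 4, -3]].
det C = -5; the adjugate gives C⁻¹ = [[-3/5, -4/5], [-2/5, -1/5]].
T⁻¹D = [[2, -8], [-6, 14], [5, 0]].
P = (T⁻¹D)C⁻¹ = [[2, 0], [-2, 2], [-3, -4]].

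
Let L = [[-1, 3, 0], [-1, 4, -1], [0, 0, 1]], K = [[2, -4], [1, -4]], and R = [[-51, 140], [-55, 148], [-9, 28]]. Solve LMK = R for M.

M = L⁻¹RK⁻¹ (apply L⁻¹ on the left and K⁻¹ on the right).
L has determinant -1; L⁻¹ = [[-4, 3, 3], [-1, 1, 1], [0, 0, 1]].
det K = -4; the adjugate gives K⁻¹ = [[1, -1], [1/4, -1/2]].
L⁻¹R = [[12, -32], [-13, 36], [-9, 28]].
M = (L⁻¹R)K⁻¹ = [[4, 4], [-4, -5], [-2, -5]].

M = [[4, 4], [-4, -5], [-2, -5]]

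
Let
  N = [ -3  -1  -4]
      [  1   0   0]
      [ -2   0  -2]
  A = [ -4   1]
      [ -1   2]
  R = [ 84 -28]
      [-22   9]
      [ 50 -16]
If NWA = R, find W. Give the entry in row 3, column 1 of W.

W = N⁻¹RA⁻¹ (apply N⁻¹ on the left and A⁻¹ on the right).
det N = -2, so N⁻¹ = [[0, 1, 0], [-1, 1, 2], [0, -1, -1/2]].
det A = -7; the adjugate gives A⁻¹ = [[-2/7, 1/7], [-1/7, 4/7]].
N⁻¹R = [[-22, 9], [-6, 5], [-3, -1]].
W = (N⁻¹R)A⁻¹ = [[5, 2], [1, 2], [1, -1]].

1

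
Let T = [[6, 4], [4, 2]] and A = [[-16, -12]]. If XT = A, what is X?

X = [[-4, 2]]

Right-multiplying both sides by T⁻¹ gives X = AT⁻¹.
T has determinant -4; T⁻¹ = [[-1/2, 1], [1, -3/2]].
X = AT⁻¹ = [[-16, -12]] · [[-1/2, 1], [1, -3/2]] = [[-4, 2]].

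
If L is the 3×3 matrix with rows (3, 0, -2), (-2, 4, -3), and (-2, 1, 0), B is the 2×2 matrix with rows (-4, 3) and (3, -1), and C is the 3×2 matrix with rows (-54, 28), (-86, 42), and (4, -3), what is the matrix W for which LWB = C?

Left-multiply by L⁻¹ and right-multiply by B⁻¹: W = L⁻¹CB⁻¹.
det L = -3; the adjugate gives L⁻¹ = [[-1, 2/3, -8/3], [-2, 4/3, -13/3], [-2, 1, -4]].
det B = -5; the adjugate gives B⁻¹ = [[1/5, 3/5], [3/5, 4/5]].
L⁻¹C = [[-14, 8], [-24, 13], [6, -2]].
W = (L⁻¹C)B⁻¹ = [[2, -2], [3, -4], [0, 2]].

W = [[2, -2], [3, -4], [0, 2]]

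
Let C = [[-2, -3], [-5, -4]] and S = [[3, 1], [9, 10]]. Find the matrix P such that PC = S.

Since C sits to the right of P, P = SC⁻¹.
det C = -7, so C⁻¹ = [[4/7, -3/7], [-5/7, 2/7]].
P = SC⁻¹ = [[3, 1], [9, 10]] · [[4/7, -3/7], [-5/7, 2/7]] = [[1, -1], [-2, -1]].

P = [[1, -1], [-2, -1]]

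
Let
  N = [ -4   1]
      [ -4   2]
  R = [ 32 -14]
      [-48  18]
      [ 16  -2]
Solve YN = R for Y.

Since N sits to the right of Y, Y = RN⁻¹.
det N = -4; the adjugate gives N⁻¹ = [[-1/2, 1/4], [-1, 1]].
Y = RN⁻¹ = [[32, -14], [-48, 18], [16, -2]] · [[-1/2, 1/4], [-1, 1]] = [[-2, -6], [6, 6], [-6, 2]].

Y = [[-2, -6], [6, 6], [-6, 2]]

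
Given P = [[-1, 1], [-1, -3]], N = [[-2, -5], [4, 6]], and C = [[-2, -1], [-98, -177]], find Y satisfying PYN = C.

Left-multiply by P⁻¹ and right-multiply by N⁻¹: Y = P⁻¹CN⁻¹.
P has determinant 4; P⁻¹ = [[-3/4, -1/4], [1/4, -1/4]].
det N = 8; the adjugate gives N⁻¹ = [[3/4, 5/8], [-1/2, -1/4]].
P⁻¹C = [[26, 45], [24, 44]].
Y = (P⁻¹C)N⁻¹ = [[-3, 5], [-4, 4]].

Y = [[-3, 5], [-4, 4]]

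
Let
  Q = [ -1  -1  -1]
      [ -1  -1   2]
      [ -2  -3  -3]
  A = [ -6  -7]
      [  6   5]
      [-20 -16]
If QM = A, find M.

Since Q multiplies M on the left, M = Q⁻¹A.
det Q = -3, so Q⁻¹ = [[-3, 0, 1], [7/3, -1/3, -1], [-1/3, 1/3, 0]].
M = Q⁻¹A = [[-3, 0, 1], [7/3, -1/3, -1], [-1/3, 1/3, 0]] · [[-6, -7], [6, 5], [-20, -16]] = [[-2, 5], [4, -2], [4, 4]].

M = [[-2, 5], [4, -2], [4, 4]]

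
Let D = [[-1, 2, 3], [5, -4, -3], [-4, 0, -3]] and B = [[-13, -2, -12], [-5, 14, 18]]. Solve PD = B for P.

P = [[3, 2, 5], [-5, -6, -5]]

D is on the right of P, so right-multiply by D⁻¹: P = BD⁻¹.
D has determinant -6; D⁻¹ = [[-2, -1, -1], [-9/2, -5/2, -2], [8/3, 4/3, 1]].
P = BD⁻¹ = [[-13, -2, -12], [-5, 14, 18]] · [[-2, -1, -1], [-9/2, -5/2, -2], [8/3, 4/3, 1]] = [[3, 2, 5], [-5, -6, -5]].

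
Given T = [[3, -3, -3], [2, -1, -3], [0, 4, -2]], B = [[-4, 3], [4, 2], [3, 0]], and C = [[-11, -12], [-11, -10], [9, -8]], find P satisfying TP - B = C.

TP = C + B = [[-15, -9], [-7, -8], [12, -8]].
T is on the left of P, so left-multiply by T⁻¹: P = T⁻¹(C + B).
T has determinant 6; T⁻¹ = [[7/3, -3, 1], [2/3, -1, 1/2], [4/3, -2, 1/2]].
P = T⁻¹(C + B) = [[-2, -5], [3, -2], [0, 0]].

P = [[-2, -5], [3, -2], [0, 0]]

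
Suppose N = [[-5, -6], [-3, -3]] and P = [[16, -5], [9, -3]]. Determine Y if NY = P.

Y = [[-2, 1], [-1, 0]]

Left-multiplying both sides by N⁻¹ gives Y = N⁻¹P.
det N = -3; the adjugate gives N⁻¹ = [[1, -2], [-1, 5/3]].
Y = N⁻¹P = [[1, -2], [-1, 5/3]] · [[16, -5], [9, -3]] = [[-2, 1], [-1, 0]].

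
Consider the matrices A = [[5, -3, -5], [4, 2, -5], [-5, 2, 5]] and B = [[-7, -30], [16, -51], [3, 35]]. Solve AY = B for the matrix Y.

Y = [[-3, -4], [4, -5], [-4, 5]]

Since A multiplies Y on the left, Y = A⁻¹B.
det A = -5; the adjugate gives A⁻¹ = [[-4, -1, -5], [-1, 0, -1], [-18/5, -1, -22/5]].
Y = A⁻¹B = [[-4, -1, -5], [-1, 0, -1], [-18/5, -1, -22/5]] · [[-7, -30], [16, -51], [3, 35]] = [[-3, -4], [4, -5], [-4, 5]].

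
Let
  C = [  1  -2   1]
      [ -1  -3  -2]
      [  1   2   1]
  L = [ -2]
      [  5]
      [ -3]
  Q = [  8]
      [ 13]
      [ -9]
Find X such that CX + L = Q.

CX = Q − L = [[10], [8], [-6]].
C is on the left of X, so left-multiply by C⁻¹: X = C⁻¹(Q − L).
det C = 4; the adjugate gives C⁻¹ = [[1/4, 1, 7/4], [-1/4, 0, 1/4], [1/4, -1, -5/4]].
X = C⁻¹(Q − L) = [[0], [-4], [2]].

X = [[0], [-4], [2]]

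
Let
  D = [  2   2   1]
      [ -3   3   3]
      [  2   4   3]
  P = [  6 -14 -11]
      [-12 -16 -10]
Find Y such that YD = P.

Y = [[-5, -4, 2], [-4, 0, -2]]

Since D sits to the right of Y, Y = PD⁻¹.
D has determinant 6; D⁻¹ = [[-1/2, -1/3, 1/2], [5/2, 2/3, -3/2], [-3, -2/3, 2]].
Y = PD⁻¹ = [[6, -14, -11], [-12, -16, -10]] · [[-1/2, -1/3, 1/2], [5/2, 2/3, -3/2], [-3, -2/3, 2]] = [[-5, -4, 2], [-4, 0, -2]].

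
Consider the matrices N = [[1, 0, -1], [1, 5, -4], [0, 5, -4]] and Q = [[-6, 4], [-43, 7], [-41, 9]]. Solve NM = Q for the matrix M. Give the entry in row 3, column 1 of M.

Left-multiplying both sides by N⁻¹ gives M = N⁻¹Q.
N has determinant -5; N⁻¹ = [[0, 1, -1], [-4/5, 4/5, -3/5], [-1, 1, -1]].
M = N⁻¹Q = [[0, 1, -1], [-4/5, 4/5, -3/5], [-1, 1, -1]] · [[-6, 4], [-43, 7], [-41, 9]] = [[-2, -2], [-5, -3], [4, -6]].

4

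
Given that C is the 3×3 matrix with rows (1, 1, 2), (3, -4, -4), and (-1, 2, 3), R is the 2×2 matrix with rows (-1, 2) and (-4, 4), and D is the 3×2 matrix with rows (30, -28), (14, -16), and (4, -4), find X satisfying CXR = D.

Isolating X: multiply by C⁻¹ from the left and R⁻¹ from the right, so X = C⁻¹DR⁻¹.
C has determinant -5; C⁻¹ = [[4/5, -1/5, -4/5], [1, -1, -2], [-2/5, 3/5, 7/5]].
det R = 4; the adjugate gives R⁻¹ = [[1, -1/2], [1, -1/4]].
C⁻¹D = [[18, -16], [8, -4], [2, -4]].
X = (C⁻¹D)R⁻¹ = [[2, -5], [4, -3], [-2, 0]].

X = [[2, -5], [4, -3], [-2, 0]]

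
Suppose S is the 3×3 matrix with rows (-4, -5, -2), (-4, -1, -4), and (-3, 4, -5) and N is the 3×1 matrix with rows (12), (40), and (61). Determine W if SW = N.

S is on the left of W, so left-multiply by S⁻¹: W = S⁻¹N.
S has determinant -6; S⁻¹ = [[-7/2, 11/2, -3], [4/3, -7/3, 4/3], [19/6, -31/6, 8/3]].
W = S⁻¹N = [[-7/2, 11/2, -3], [4/3, -7/3, 4/3], [19/6, -31/6, 8/3]] · [[12], [40], [61]] = [[-5], [4], [-6]].

W = [[-5], [4], [-6]]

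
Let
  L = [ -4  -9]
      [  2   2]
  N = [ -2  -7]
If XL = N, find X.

X = [[1, 1]]

Since L sits to the right of X, X = NL⁻¹.
L has determinant 10; L⁻¹ = [[1/5, 9/10], [-1/5, -2/5]].
X = NL⁻¹ = [[-2, -7]] · [[1/5, 9/10], [-1/5, -2/5]] = [[1, 1]].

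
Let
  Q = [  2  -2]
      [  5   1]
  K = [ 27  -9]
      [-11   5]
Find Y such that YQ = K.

Y = [[6, 3], [-3, -1]]

Since Q sits to the right of Y, Y = KQ⁻¹.
Q has determinant 12; Q⁻¹ = [[1/12, 1/6], [-5/12, 1/6]].
Y = KQ⁻¹ = [[27, -9], [-11, 5]] · [[1/12, 1/6], [-5/12, 1/6]] = [[6, 3], [-3, -1]].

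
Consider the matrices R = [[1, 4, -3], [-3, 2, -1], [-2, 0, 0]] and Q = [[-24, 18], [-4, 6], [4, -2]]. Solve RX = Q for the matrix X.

X = [[-2, 1], [-4, 5], [2, 1]]

Left-multiplying both sides by R⁻¹ gives X = R⁻¹Q.
R has determinant -4; R⁻¹ = [[0, 0, -1/2], [-1/2, 3/2, -5/2], [-1, 2, -7/2]].
X = R⁻¹Q = [[0, 0, -1/2], [-1/2, 3/2, -5/2], [-1, 2, -7/2]] · [[-24, 18], [-4, 6], [4, -2]] = [[-2, 1], [-4, 5], [2, 1]].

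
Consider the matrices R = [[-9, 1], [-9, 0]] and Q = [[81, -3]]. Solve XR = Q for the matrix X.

R is on the right of X, so right-multiply by R⁻¹: X = QR⁻¹.
det R = 9, so R⁻¹ = [[0, -1/9], [1, -1]].
X = QR⁻¹ = [[81, -3]] · [[0, -1/9], [1, -1]] = [[-3, -6]].

X = [[-3, -6]]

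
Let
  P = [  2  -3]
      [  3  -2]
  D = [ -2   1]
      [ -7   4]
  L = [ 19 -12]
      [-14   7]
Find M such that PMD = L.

Isolating M: multiply by P⁻¹ from the left and D⁻¹ from the right, so M = P⁻¹LD⁻¹.
det P = 5; the adjugate gives P⁻¹ = [[-2/5, 3/5], [-3/5, 2/5]].
det D = -1; the adjugate gives D⁻¹ = [[-4, 1], [-7, 2]].
P⁻¹L = [[-16, 9], [-17, 10]].
M = (P⁻¹L)D⁻¹ = [[1, 2], [-2, 3]].

M = [[1, 2], [-2, 3]]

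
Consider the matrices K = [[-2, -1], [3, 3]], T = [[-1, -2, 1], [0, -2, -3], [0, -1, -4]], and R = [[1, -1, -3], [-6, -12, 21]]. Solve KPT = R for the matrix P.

P = K⁻¹RT⁻¹ (apply K⁻¹ on the left and T⁻¹ on the right).
det K = -3, so K⁻¹ = [[-1, -1/3], [1, 2/3]].
det T = -5, so T⁻¹ = [[-1, 9/5, -8/5], [0, -4/5, 3/5], [0, 1/5, -2/5]].
K⁻¹R = [[1, 5, -4], [-3, -9, 11]].
P = (K⁻¹R)T⁻¹ = [[-1, -3, 3], [3, 4, -5]].

P = [[-1, -3, 3], [3, 4, -5]]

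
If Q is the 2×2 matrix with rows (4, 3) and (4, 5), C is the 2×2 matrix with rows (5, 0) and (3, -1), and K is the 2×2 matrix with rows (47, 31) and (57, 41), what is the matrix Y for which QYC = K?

Y = Q⁻¹KC⁻¹ (apply Q⁻¹ on the left and C⁻¹ on the right).
Q has determinant 8; Q⁻¹ = [[5/8, -3/8], [-1/2, 1/2]].
det C = -5, so C⁻¹ = [[1/5, 0], [3/5, -1]].
Q⁻¹K = [[8, 4], [5, 5]].
Y = (Q⁻¹K)C⁻¹ = [[4, -4], [4, -5]].

Y = [[4, -4], [4, -5]]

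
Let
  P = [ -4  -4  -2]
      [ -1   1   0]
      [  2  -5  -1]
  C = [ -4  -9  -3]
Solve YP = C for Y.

Right-multiplying both sides by P⁻¹ gives Y = CP⁻¹.
P has determinant 2; P⁻¹ = [[-1/2, 3, 1], [-1/2, 4, 1], [3/2, -14, -4]].
Y = CP⁻¹ = [[-4, -9, -3]] · [[-1/2, 3, 1], [-1/2, 4, 1], [3/2, -14, -4]] = [[2, -6, -1]].

Y = [[2, -6, -1]]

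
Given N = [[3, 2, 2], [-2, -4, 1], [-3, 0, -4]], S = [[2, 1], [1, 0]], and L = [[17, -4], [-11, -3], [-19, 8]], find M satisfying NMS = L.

Isolating M: multiply by N⁻¹ from the left and S⁻¹ from the right, so M = N⁻¹LS⁻¹.
det N = 2; the adjugate gives N⁻¹ = [[8, 4, 5], [-11/2, -3, -7/2], [-6, -3, -4]].
det S = -1, so S⁻¹ = [[0, 1], [1, -2]].
N⁻¹L = [[-3, -4], [6, 3], [7, 1]].
M = (N⁻¹L)S⁻¹ = [[-4, 5], [3, 0], [1, 5]].

M = [[-4, 5], [3, 0], [1, 5]]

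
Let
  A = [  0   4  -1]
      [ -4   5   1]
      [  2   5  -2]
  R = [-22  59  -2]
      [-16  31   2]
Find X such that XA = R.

X = [[6, 6, 1], [-1, 5, 2]]

Right-multiplying both sides by A⁻¹ gives X = RA⁻¹.
A has determinant 6; A⁻¹ = [[-5/2, 1/2, 3/2], [-1, 1/3, 2/3], [-5, 4/3, 8/3]].
X = RA⁻¹ = [[-22, 59, -2], [-16, 31, 2]] · [[-5/2, 1/2, 3/2], [-1, 1/3, 2/3], [-5, 4/3, 8/3]] = [[6, 6, 1], [-1, 5, 2]].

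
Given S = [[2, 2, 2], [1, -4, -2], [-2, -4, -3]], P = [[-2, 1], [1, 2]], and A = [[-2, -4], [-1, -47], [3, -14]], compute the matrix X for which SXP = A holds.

X = [[-1, -5], [3, 3], [-2, 1]]

Isolating X: multiply by S⁻¹ from the left and P⁻¹ from the right, so X = S⁻¹AP⁻¹.
S has determinant -2; S⁻¹ = [[-2, 1, -2], [-7/2, 1, -3], [6, -2, 5]].
det P = -5, so P⁻¹ = [[-2/5, 1/5], [1/5, 2/5]].
S⁻¹A = [[-3, -11], [-3, 9], [5, 0]].
X = (S⁻¹A)P⁻¹ = [[-1, -5], [3, 3], [-2, 1]].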